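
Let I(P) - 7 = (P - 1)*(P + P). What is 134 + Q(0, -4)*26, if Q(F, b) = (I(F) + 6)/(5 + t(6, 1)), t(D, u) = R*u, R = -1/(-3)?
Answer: 1579/8 ≈ 197.38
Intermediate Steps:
I(P) = 7 + 2*P*(-1 + P) (I(P) = 7 + (P - 1)*(P + P) = 7 + (-1 + P)*(2*P) = 7 + 2*P*(-1 + P))
R = ⅓ (R = -1*(-⅓) = ⅓ ≈ 0.33333)
t(D, u) = u/3
Q(F, b) = 39/16 - 3*F/8 + 3*F²/8 (Q(F, b) = ((7 - 2*F + 2*F²) + 6)/(5 + (⅓)*1) = (13 - 2*F + 2*F²)/(5 + ⅓) = (13 - 2*F + 2*F²)/(16/3) = (13 - 2*F + 2*F²)*(3/16) = 39/16 - 3*F/8 + 3*F²/8)
134 + Q(0, -4)*26 = 134 + (39/16 - 3/8*0 + (3/8)*0²)*26 = 134 + (39/16 + 0 + (3/8)*0)*26 = 134 + (39/16 + 0 + 0)*26 = 134 + (39/16)*26 = 134 + 507/8 = 1579/8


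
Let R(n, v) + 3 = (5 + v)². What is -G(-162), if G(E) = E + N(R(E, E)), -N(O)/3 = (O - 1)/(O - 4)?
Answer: 451771/2738 ≈ 165.00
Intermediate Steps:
R(n, v) = -3 + (5 + v)²
N(O) = -3*(-1 + O)/(-4 + O) (N(O) = -3*(O - 1)/(O - 4) = -3*(-1 + O)/(-4 + O))
G(E) = E + 3*(4 - (5 + E)²)/(-7 + (5 + E)²) (G(E) = E + 3*(1 - (-3 + (5 + E)²))/(-4 + (-3 + (5 + E)²)) = E + 3*(1 + (3 - (5 + E)²))/(-7 + (5 + E)²) = E + 3*(4 - (5 + E)²)/(-7 + (5 + E)²))
-G(-162) = -(-63 + (-162)³ - 12*(-162) + 7*(-162)²)/(18 + (-162)² + 10*(-162)) = -(-63 - 4251528 + 1944 + 7*26244)/(18 + 26244 - 1620) = -(-63 - 4251528 + 1944 + 183708)/24642 = -(-4065939)/24642 = -1*(-451771/2738) = 451771/2738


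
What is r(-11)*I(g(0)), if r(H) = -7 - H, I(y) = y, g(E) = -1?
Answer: -4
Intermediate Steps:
r(-11)*I(g(0)) = (-7 - 1*(-11))*(-1) = (-7 + 11)*(-1) = 4*(-1) = -4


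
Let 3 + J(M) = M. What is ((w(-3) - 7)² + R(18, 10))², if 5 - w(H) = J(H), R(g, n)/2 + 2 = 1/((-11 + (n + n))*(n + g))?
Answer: 2289169/15876 ≈ 144.19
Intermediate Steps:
J(M) = -3 + M
R(g, n) = -4 + 2/((-11 + 2*n)*(g + n)) (R(g, n) = -4 + 2/(((-11 + (n + n))*(n + g))) = -4 + 2/(((-11 + 2*n)*(g + n))) = -4 + 2*(1/((-11 + 2*n)*(g + n))) = -4 + 2/((-11 + 2*n)*(g + n)))
w(H) = 8 - H (w(H) = 5 - (-3 + H) = 5 + (3 - H) = 8 - H)
((w(-3) - 7)² + R(18, 10))² = (((8 - 1*(-3)) - 7)² + 2*(1 - 4*10² + 22*18 + 22*10 - 4*18*10)/(-11*18 - 11*10 + 2*10² + 2*18*10))² = (((8 + 3) - 7)² + 2*(1 - 4*100 + 396 + 220 - 720)/(-198 - 110 + 2*100 + 360))² = ((11 - 7)² + 2*(1 - 400 + 396 + 220 - 720)/(-198 - 110 + 200 + 360))² = (4² + 2*(-503)/252)² = (16 + 2*(1/252)*(-503))² = (16 - 503/126)² = (1513/126)² = 2289169/15876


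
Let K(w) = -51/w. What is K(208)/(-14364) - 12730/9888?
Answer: -132059269/102578112 ≈ -1.2874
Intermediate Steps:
K(208)/(-14364) - 12730/9888 = -51/208/(-14364) - 12730/9888 = -51*1/208*(-1/14364) - 12730*1/9888 = -51/208*(-1/14364) - 6365/4944 = 17/995904 - 6365/4944 = -132059269/102578112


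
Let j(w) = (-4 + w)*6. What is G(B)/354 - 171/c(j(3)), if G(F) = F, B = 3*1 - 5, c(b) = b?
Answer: 10087/354 ≈ 28.494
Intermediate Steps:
j(w) = -24 + 6*w
B = -2 (B = 3 - 5 = -2)
G(B)/354 - 171/c(j(3)) = -2/354 - 171/(-24 + 6*3) = -2*1/354 - 171/(-24 + 18) = -1/177 - 171/(-6) = -1/177 - 171*(-1/6) = -1/177 + 57/2 = 10087/354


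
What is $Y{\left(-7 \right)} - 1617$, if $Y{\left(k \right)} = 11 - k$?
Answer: $-1599$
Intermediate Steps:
$Y{\left(-7 \right)} - 1617 = \left(11 - -7\right) - 1617 = \left(11 + 7\right) - 1617 = 18 - 1617 = -1599$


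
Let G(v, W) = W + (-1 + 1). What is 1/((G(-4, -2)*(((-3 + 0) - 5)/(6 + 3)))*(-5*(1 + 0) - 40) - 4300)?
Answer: -1/4380 ≈ -0.00022831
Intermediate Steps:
G(v, W) = W (G(v, W) = W + 0 = W)
1/((G(-4, -2)*(((-3 + 0) - 5)/(6 + 3)))*(-5*(1 + 0) - 40) - 4300) = 1/((-2*((-3 + 0) - 5)/(6 + 3))*(-5*(1 + 0) - 40) - 4300) = 1/((-2*(-3 - 5)/9)*(-5*1 - 40) - 4300) = 1/((-(-16)/9)*(-5 - 40) - 4300) = 1/(-2*(-8/9)*(-45) - 4300) = 1/((16/9)*(-45) - 4300) = 1/(-80 - 4300) = 1/(-4380) = -1/4380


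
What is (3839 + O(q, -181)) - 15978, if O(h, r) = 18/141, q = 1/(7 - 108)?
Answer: -570527/47 ≈ -12139.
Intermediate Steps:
q = -1/101 (q = 1/(-101) = -1/101 ≈ -0.0099010)
O(h, r) = 6/47 (O(h, r) = 18*(1/141) = 6/47)
(3839 + O(q, -181)) - 15978 = (3839 + 6/47) - 15978 = 180439/47 - 15978 = -570527/47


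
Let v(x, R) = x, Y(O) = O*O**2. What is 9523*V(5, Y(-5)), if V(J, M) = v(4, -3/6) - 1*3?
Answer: 9523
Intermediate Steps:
Y(O) = O**3
V(J, M) = 1 (V(J, M) = 4 - 1*3 = 4 - 3 = 1)
9523*V(5, Y(-5)) = 9523*1 = 9523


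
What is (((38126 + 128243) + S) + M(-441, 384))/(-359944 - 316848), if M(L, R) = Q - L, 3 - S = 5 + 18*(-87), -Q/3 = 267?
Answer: -167573/676792 ≈ -0.24760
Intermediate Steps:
Q = -801 (Q = -3*267 = -801)
S = 1564 (S = 3 - (5 + 18*(-87)) = 3 - (5 - 1566) = 3 - 1*(-1561) = 3 + 1561 = 1564)
M(L, R) = -801 - L
(((38126 + 128243) + S) + M(-441, 384))/(-359944 - 316848) = (((38126 + 128243) + 1564) + (-801 - 1*(-441)))/(-359944 - 316848) = ((166369 + 1564) + (-801 + 441))/(-676792) = (167933 - 360)*(-1/676792) = 167573*(-1/676792) = -167573/676792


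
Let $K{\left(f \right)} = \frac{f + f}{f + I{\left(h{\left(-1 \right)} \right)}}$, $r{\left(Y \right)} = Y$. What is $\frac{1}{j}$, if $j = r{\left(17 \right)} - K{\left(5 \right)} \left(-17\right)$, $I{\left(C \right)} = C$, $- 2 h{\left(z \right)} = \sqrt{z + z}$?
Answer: $\frac{151}{7667} - \frac{10 i \sqrt{2}}{7667} \approx 0.019695 - 0.0018445 i$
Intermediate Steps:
$h{\left(z \right)} = - \frac{\sqrt{2} \sqrt{z}}{2}$ ($h{\left(z \right)} = - \frac{\sqrt{z + z}}{2} = - \frac{\sqrt{2 z}}{2} = - \frac{\sqrt{2} \sqrt{z}}{2}$)
$K{\left(f \right)} = \frac{2 f}{f - \frac{i \sqrt{2}}{2}}$ ($K{\left(f \right)} = \frac{f + f}{f - \frac{\sqrt{2} \sqrt{-1}}{2}} = \frac{2 f}{f - \frac{\sqrt{2} i}{2}} = \frac{2 f}{f - \frac{i \sqrt{2}}{2}}$)
$j = 17 + \frac{340}{10 - i \sqrt{2}}$ ($j = 17 - 4 \cdot 5 \frac{1}{2 \cdot 5 - i \sqrt{2}} \left(-17\right) = 17 - 4 \cdot 5 \frac{1}{10 - i \sqrt{2}} \left(-17\right) = 17 - \frac{20}{10 - i \sqrt{2}} \left(-17\right) = 17 - - \frac{340}{10 - i \sqrt{2}} = 17 + \frac{340}{10 - i \sqrt{2}} \approx 50.333 + 4.714 i$)
$\frac{1}{j} = \frac{1}{\frac{151}{3} + \frac{10 i \sqrt{2}}{3}}$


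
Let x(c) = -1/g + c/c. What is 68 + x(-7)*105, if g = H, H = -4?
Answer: 797/4 ≈ 199.25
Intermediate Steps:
g = -4
x(c) = 5/4 (x(c) = -1/(-4) + c/c = -1*(-¼) + 1 = ¼ + 1 = 5/4)
68 + x(-7)*105 = 68 + (5/4)*105 = 68 + 525/4 = 797/4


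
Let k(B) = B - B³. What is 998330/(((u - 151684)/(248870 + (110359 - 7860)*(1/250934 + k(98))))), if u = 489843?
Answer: -12082453939577958960625/42427795253 ≈ -2.8478e+11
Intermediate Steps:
998330/(((u - 151684)/(248870 + (110359 - 7860)*(1/250934 + k(98))))) = 998330/(((489843 - 151684)/(248870 + (110359 - 7860)*(1/250934 + (98 - 1*98³))))) = 998330/((338159/(248870 + 102499*(1/250934 + (98 - 1*941192))))) = 998330/((338159/(248870 + 102499*(1/250934 + (98 - 941192))))) = 998330/((338159/(248870 + 102499*(1/250934 - 941094)))) = 998330/((338159/(248870 + 102499*(-236152481795/250934)))) = 998330/((338159/(248870 - 24205393231505705/250934))) = 998330/((338159/(-24205330781561125/250934))) = 998330/((338159*(-250934/24205330781561125))) = 998330/(-84855590506/24205330781561125) = 998330*(-24205330781561125/84855590506) = -12082453939577958960625/42427795253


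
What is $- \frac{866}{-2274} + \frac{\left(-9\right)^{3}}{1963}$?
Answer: $\frac{21106}{2231931} \approx 0.0094564$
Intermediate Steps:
$- \frac{866}{-2274} + \frac{\left(-9\right)^{3}}{1963} = \left(-866\right) \left(- \frac{1}{2274}\right) - \frac{729}{1963} = \frac{433}{1137} - \frac{729}{1963} = \frac{21106}{2231931}$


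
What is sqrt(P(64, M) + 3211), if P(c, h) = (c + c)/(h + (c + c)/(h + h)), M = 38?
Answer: sqrt(456834651)/377 ≈ 56.694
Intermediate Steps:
P(c, h) = 2*c/(h + c/h) (P(c, h) = (2*c)/(h + (2*c)/((2*h))) = (2*c)/(h + (2*c)*(1/(2*h))) = (2*c)/(h + c/h) = 2*c/(h + c/h))
sqrt(P(64, M) + 3211) = sqrt(2*64*38/(64 + 38**2) + 3211) = sqrt(2*64*38/(64 + 1444) + 3211) = sqrt(2*64*38/1508 + 3211) = sqrt(2*64*38*(1/1508) + 3211) = sqrt(1216/377 + 3211) = sqrt(1211763/377) = sqrt(456834651)/377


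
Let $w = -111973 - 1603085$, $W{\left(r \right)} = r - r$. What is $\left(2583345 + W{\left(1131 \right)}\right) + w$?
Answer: $868287$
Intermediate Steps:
$W{\left(r \right)} = 0$
$w = -1715058$ ($w = -111973 - 1603085 = -1715058$)
$\left(2583345 + W{\left(1131 \right)}\right) + w = \left(2583345 + 0\right) - 1715058 = 2583345 - 1715058 = 868287$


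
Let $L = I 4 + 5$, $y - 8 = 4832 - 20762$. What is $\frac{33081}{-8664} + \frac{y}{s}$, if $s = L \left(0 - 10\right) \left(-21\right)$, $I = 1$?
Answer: $- \frac{33411883}{2729160} \approx -12.243$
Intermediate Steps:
$y = -15922$ ($y = 8 + \left(4832 - 20762\right) = 8 - 15930 = -15922$)
$L = 9$ ($L = 1 \cdot 4 + 5 = 4 + 5 = 9$)
$s = 1890$ ($s = 9 \left(0 - 10\right) \left(-21\right) = 9 \left(-10\right) \left(-21\right) = \left(-90\right) \left(-21\right) = 1890$)
$\frac{33081}{-8664} + \frac{y}{s} = \frac{33081}{-8664} - \frac{15922}{1890} = 33081 \left(- \frac{1}{8664}\right) - \frac{7961}{945} = - \frac{11027}{2888} - \frac{7961}{945} = - \frac{33411883}{2729160}$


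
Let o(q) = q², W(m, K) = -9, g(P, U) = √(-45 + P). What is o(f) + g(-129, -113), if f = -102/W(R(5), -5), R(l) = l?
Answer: 1156/9 + I*√174 ≈ 128.44 + 13.191*I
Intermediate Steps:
f = 34/3 (f = -102/(-9) = -102*(-⅑) = 34/3 ≈ 11.333)
o(f) + g(-129, -113) = (34/3)² + √(-45 - 129) = 1156/9 + √(-174) = 1156/9 + I*√174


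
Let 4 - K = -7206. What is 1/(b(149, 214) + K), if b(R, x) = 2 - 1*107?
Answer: 1/7105 ≈ 0.00014075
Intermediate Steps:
b(R, x) = -105 (b(R, x) = 2 - 107 = -105)
K = 7210 (K = 4 - 1*(-7206) = 4 + 7206 = 7210)
1/(b(149, 214) + K) = 1/(-105 + 7210) = 1/7105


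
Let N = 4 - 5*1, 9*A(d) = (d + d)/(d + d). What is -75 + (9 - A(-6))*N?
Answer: -755/9 ≈ -83.889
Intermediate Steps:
A(d) = 1/9 (A(d) = ((d + d)/(d + d))/9 = ((2*d)/((2*d)))/9 = ((2*d)*(1/(2*d)))/9 = (1/9)*1 = 1/9)
N = -1 (N = 4 - 5 = -1)
-75 + (9 - A(-6))*N = -75 + (9 - 1*1/9)*(-1) = -75 + (9 - 1/9)*(-1) = -75 + (80/9)*(-1) = -75 - 80/9 = -755/9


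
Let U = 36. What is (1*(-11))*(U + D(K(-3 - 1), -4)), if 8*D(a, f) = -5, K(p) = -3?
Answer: -3113/8 ≈ -389.13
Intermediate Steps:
D(a, f) = -5/8 (D(a, f) = (1/8)*(-5) = -5/8)
(1*(-11))*(U + D(K(-3 - 1), -4)) = (1*(-11))*(36 - 5/8) = -11*283/8 = -3113/8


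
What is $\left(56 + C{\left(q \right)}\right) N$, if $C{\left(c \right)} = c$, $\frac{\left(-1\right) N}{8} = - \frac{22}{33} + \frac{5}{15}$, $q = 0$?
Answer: $\frac{448}{3} \approx 149.33$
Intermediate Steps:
$N = \frac{8}{3}$ ($N = - 8 \left(- \frac{22}{33} + \frac{5}{15}\right) = - 8 \left(\left(-22\right) \frac{1}{33} + 5 \cdot \frac{1}{15}\right) = - 8 \left(- \frac{2}{3} + \frac{1}{3}\right) = \left(-8\right) \left(- \frac{1}{3}\right) = \frac{8}{3} \approx 2.6667$)
$\left(56 + C{\left(q \right)}\right) N = \left(56 + 0\right) \frac{8}{3} = 56 \cdot \frac{8}{3} = \frac{448}{3}$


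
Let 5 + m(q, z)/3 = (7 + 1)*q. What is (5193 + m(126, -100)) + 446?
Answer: 8648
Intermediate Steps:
m(q, z) = -15 + 24*q (m(q, z) = -15 + 3*((7 + 1)*q) = -15 + 3*(8*q) = -15 + 24*q)
(5193 + m(126, -100)) + 446 = (5193 + (-15 + 24*126)) + 446 = (5193 + (-15 + 3024)) + 446 = (5193 + 3009) + 446 = 8202 + 446 = 8648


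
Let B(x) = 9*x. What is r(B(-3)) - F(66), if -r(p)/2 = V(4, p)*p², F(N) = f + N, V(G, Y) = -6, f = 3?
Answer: 8679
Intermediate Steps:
F(N) = 3 + N
r(p) = 12*p² (r(p) = -(-12)*p² = 12*p²)
r(B(-3)) - F(66) = 12*(9*(-3))² - (3 + 66) = 12*(-27)² - 1*69 = 12*729 - 69 = 8748 - 69 = 8679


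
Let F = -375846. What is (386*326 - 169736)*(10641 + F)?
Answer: 16032499500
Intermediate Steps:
(386*326 - 169736)*(10641 + F) = (386*326 - 169736)*(10641 - 375846) = (125836 - 169736)*(-365205) = -43900*(-365205) = 16032499500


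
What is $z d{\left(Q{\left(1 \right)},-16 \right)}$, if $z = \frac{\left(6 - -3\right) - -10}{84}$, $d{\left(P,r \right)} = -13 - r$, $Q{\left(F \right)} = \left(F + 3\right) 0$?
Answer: $\frac{19}{28} \approx 0.67857$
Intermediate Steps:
$Q{\left(F \right)} = 0$ ($Q{\left(F \right)} = \left(3 + F\right) 0 = 0$)
$z = \frac{19}{84}$ ($z = \left(\left(6 + 3\right) + 10\right) \frac{1}{84} = \left(9 + 10\right) \frac{1}{84} = 19 \cdot \frac{1}{84} = \frac{19}{84} \approx 0.22619$)
$z d{\left(Q{\left(1 \right)},-16 \right)} = \frac{19 \left(-13 - -16\right)}{84} = \frac{19 \left(-13 + 16\right)}{84} = \frac{19}{84} \cdot 3 = \frac{19}{28}$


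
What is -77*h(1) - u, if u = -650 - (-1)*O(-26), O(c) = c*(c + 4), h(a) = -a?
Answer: 155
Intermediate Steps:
O(c) = c*(4 + c)
u = -78 (u = -650 - (-1)*(-26*(4 - 26)) = -650 - (-1)*(-26*(-22)) = -650 - (-1)*572 = -650 - 1*(-572) = -650 + 572 = -78)
-77*h(1) - u = -(-77) - 1*(-78) = -77*(-1) + 78 = 77 + 78 = 155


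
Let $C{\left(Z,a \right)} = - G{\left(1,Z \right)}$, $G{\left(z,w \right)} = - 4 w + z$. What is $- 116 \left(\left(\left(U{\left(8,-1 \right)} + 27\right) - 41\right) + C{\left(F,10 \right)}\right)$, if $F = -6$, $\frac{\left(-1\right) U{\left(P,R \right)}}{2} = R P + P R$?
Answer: $812$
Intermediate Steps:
$U{\left(P,R \right)} = - 4 P R$ ($U{\left(P,R \right)} = - 2 \left(R P + P R\right) = - 2 \left(P R + P R\right) = - 2 \cdot 2 P R = - 4 P R$)
$G{\left(z,w \right)} = z - 4 w$
$C{\left(Z,a \right)} = -1 + 4 Z$ ($C{\left(Z,a \right)} = - (1 - 4 Z) = -1 + 4 Z$)
$- 116 \left(\left(\left(U{\left(8,-1 \right)} + 27\right) - 41\right) + C{\left(F,10 \right)}\right) = - 116 \left(\left(\left(\left(-4\right) 8 \left(-1\right) + 27\right) - 41\right) + \left(-1 + 4 \left(-6\right)\right)\right) = - 116 \left(\left(\left(32 + 27\right) - 41\right) - 25\right) = - 116 \left(\left(59 - 41\right) - 25\right) = - 116 \left(18 - 25\right) = \left(-116\right) \left(-7\right) = 812$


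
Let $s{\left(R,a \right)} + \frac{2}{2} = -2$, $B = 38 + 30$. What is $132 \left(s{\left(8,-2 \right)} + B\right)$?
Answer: $8580$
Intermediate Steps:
$B = 68$
$s{\left(R,a \right)} = -3$ ($s{\left(R,a \right)} = -1 - 2 = -3$)
$132 \left(s{\left(8,-2 \right)} + B\right) = 132 \left(-3 + 68\right) = 132 \cdot 65 = 8580$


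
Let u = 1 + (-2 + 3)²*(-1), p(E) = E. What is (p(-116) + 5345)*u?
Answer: 0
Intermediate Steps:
u = 0 (u = 1 + 1²*(-1) = 1 + 1*(-1) = 1 - 1 = 0)
(p(-116) + 5345)*u = (-116 + 5345)*0 = 5229*0 = 0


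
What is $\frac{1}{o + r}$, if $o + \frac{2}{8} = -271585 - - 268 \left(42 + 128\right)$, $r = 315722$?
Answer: $\frac{4}{358787} \approx 1.1149 \cdot 10^{-5}$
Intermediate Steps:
$o = - \frac{904101}{4}$ ($o = - \frac{1}{4} - \left(271585 - 268 \left(42 + 128\right)\right) = - \frac{1}{4} - \left(271585 - 45560\right) = - \frac{1}{4} - 226025 = - \frac{904101}{4} \approx -2.2603 \cdot 10^{5}$)
$\frac{1}{o + r} = \frac{1}{- \frac{904101}{4} + 315722} = \frac{1}{\frac{358787}{4}} = \frac{4}{358787}$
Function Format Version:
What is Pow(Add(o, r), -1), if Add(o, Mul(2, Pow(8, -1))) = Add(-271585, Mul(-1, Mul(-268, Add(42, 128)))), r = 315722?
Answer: Rational(4, 358787) ≈ 1.1149e-5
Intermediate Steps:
o = Rational(-904101, 4) (o = Add(Rational(-1, 4), Add(-271585, Mul(-1, Mul(-268, Add(42, 128))))) = Add(Rational(-1, 4), Add(-271585, Mul(-1, Mul(-268, 170)))) = Add(Rational(-1, 4), Add(-271585, Mul(-1, -45560))) = Add(Rational(-1, 4), Add(-271585, 45560)) = Add(Rational(-1, 4), -226025) = Rational(-904101, 4) ≈ -2.2603e+5)
Pow(Add(o, r), -1) = Pow(Add(Rational(-904101, 4), 315722), -1) = Pow(Rational(358787, 4), -1) = Rational(4, 358787)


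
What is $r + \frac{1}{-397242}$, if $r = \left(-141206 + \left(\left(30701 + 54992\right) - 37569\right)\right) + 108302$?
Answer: $\frac{6046023239}{397242} \approx 15220.0$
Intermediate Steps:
$r = 15220$ ($r = \left(-141206 + \left(85693 - 37569\right)\right) + 108302 = \left(-141206 + 48124\right) + 108302 = -93082 + 108302 = 15220$)
$r + \frac{1}{-397242} = 15220 + \frac{1}{-397242} = 15220 - \frac{1}{397242} = \frac{6046023239}{397242}$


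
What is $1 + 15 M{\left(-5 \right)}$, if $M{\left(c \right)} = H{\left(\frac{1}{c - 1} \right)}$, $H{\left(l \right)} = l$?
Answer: $- \frac{3}{2} \approx -1.5$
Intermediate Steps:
$M{\left(c \right)} = \frac{1}{-1 + c}$ ($M{\left(c \right)} = \frac{1}{c - 1} = \frac{1}{-1 + c}$)
$1 + 15 M{\left(-5 \right)} = 1 + \frac{15}{-1 - 5} = 1 + \frac{15}{-6} = 1 + 15 \left(- \frac{1}{6}\right) = 1 - \frac{5}{2} = - \frac{3}{2}$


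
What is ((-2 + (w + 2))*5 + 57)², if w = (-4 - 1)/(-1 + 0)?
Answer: 6724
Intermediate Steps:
w = 5 (w = -5/(-1) = -5*(-1) = 5)
((-2 + (w + 2))*5 + 57)² = ((-2 + (5 + 2))*5 + 57)² = ((-2 + 7)*5 + 57)² = (5*5 + 57)² = (25 + 57)² = 82² = 6724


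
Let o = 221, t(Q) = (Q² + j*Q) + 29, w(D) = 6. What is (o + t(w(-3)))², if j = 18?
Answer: 155236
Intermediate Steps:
t(Q) = 29 + Q² + 18*Q (t(Q) = (Q² + 18*Q) + 29 = 29 + Q² + 18*Q)
(o + t(w(-3)))² = (221 + (29 + 6² + 18*6))² = (221 + (29 + 36 + 108))² = (221 + 173)² = 394² = 155236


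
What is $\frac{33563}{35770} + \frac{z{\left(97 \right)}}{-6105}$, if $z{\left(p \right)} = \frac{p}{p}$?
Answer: $\frac{40973269}{43675170} \approx 0.93814$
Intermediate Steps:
$z{\left(p \right)} = 1$
$\frac{33563}{35770} + \frac{z{\left(97 \right)}}{-6105} = \frac{33563}{35770} + 1 \frac{1}{-6105} = 33563 \cdot \frac{1}{35770} + 1 \left(- \frac{1}{6105}\right) = \frac{33563}{35770} - \frac{1}{6105} = \frac{40973269}{43675170}$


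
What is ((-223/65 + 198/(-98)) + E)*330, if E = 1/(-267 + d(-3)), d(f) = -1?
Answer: -153654633/85358 ≈ -1800.1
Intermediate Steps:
E = -1/268 (E = 1/(-267 - 1) = 1/(-268) = -1/268 ≈ -0.0037313)
((-223/65 + 198/(-98)) + E)*330 = ((-223/65 + 198/(-98)) - 1/268)*330 = ((-223*1/65 + 198*(-1/98)) - 1/268)*330 = ((-223/65 - 99/49) - 1/268)*330 = (-17362/3185 - 1/268)*330 = -4656201/853580*330 = -153654633/85358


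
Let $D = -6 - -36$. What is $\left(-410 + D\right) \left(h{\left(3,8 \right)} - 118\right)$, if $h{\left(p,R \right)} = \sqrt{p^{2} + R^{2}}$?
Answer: $44840 - 380 \sqrt{73} \approx 41593.0$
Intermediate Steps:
$D = 30$ ($D = -6 + 36 = 30$)
$h{\left(p,R \right)} = \sqrt{R^{2} + p^{2}}$
$\left(-410 + D\right) \left(h{\left(3,8 \right)} - 118\right) = \left(-410 + 30\right) \left(\sqrt{8^{2} + 3^{2}} - 118\right) = - 380 \left(\sqrt{64 + 9} - 118\right) = - 380 \left(\sqrt{73} - 118\right) = - 380 \left(-118 + \sqrt{73}\right) = 44840 - 380 \sqrt{73}$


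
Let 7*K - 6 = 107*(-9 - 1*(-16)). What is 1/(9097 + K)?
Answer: 7/64434 ≈ 0.00010864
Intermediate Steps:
K = 755/7 (K = 6/7 + (107*(-9 - 1*(-16)))/7 = 6/7 + (107*(-9 + 16))/7 = 6/7 + (107*7)/7 = 6/7 + (⅐)*749 = 6/7 + 107 = 755/7 ≈ 107.86)
1/(9097 + K) = 1/(9097 + 755/7) = 1/(64434/7) = 7/64434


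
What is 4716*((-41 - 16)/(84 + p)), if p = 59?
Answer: -268812/143 ≈ -1879.8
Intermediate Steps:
4716*((-41 - 16)/(84 + p)) = 4716*((-41 - 16)/(84 + 59)) = 4716*(-57/143) = -268812/143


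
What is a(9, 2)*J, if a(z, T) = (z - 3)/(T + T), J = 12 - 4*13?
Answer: -60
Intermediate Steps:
J = -40 (J = 12 - 52 = -40)
a(z, T) = (-3 + z)/(2*T) (a(z, T) = (-3 + z)/((2*T)) = (-3 + z)*(1/(2*T)) = (-3 + z)/(2*T))
a(9, 2)*J = ((½)*(-3 + 9)/2)*(-40) = ((½)*(½)*6)*(-40) = (3/2)*(-40) = -60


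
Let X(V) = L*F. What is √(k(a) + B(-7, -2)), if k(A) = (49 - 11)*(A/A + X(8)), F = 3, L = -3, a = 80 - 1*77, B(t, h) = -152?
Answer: 2*I*√114 ≈ 21.354*I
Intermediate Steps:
a = 3 (a = 80 - 77 = 3)
X(V) = -9 (X(V) = -3*3 = -9)
k(A) = -304 (k(A) = (49 - 11)*(A/A - 9) = 38*(1 - 9) = 38*(-8) = -304)
√(k(a) + B(-7, -2)) = √(-304 - 152) = √(-456) = 2*I*√114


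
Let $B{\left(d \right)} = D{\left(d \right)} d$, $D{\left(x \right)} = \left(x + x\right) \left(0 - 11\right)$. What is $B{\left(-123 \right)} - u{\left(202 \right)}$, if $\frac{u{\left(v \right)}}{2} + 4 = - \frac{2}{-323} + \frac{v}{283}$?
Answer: $- \frac{30423789094}{91409} \approx -3.3283 \cdot 10^{5}$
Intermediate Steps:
$D{\left(x \right)} = - 22 x$ ($D{\left(x \right)} = 2 x \left(-11\right) = - 22 x$)
$u{\left(v \right)} = - \frac{2580}{323} + \frac{2 v}{283}$ ($u{\left(v \right)} = -8 + 2 \left(- \frac{2}{-323} + \frac{v}{283}\right) = -8 + 2 \left(\left(-2\right) \left(- \frac{1}{323}\right) + v \frac{1}{283}\right) = -8 + 2 \left(\frac{2}{323} + \frac{v}{283}\right) = -8 + \left(\frac{4}{323} + \frac{2 v}{283}\right) = - \frac{2580}{323} + \frac{2 v}{283}$)
$B{\left(d \right)} = - 22 d^{2}$ ($B{\left(d \right)} = - 22 d d = - 22 d^{2}$)
$B{\left(-123 \right)} - u{\left(202 \right)} = - 22 \left(-123\right)^{2} - \left(- \frac{2580}{323} + \frac{2}{283} \cdot 202\right) = \left(-22\right) 15129 - \left(- \frac{2580}{323} + \frac{404}{283}\right) = -332838 - - \frac{599648}{91409} = -332838 + \frac{599648}{91409} = - \frac{30423789094}{91409}$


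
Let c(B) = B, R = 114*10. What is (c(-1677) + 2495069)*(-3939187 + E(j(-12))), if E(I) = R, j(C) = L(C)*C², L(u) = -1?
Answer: -9819094885424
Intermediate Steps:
R = 1140
j(C) = -C²
E(I) = 1140
(c(-1677) + 2495069)*(-3939187 + E(j(-12))) = (-1677 + 2495069)*(-3939187 + 1140) = 2493392*(-3938047) = -9819094885424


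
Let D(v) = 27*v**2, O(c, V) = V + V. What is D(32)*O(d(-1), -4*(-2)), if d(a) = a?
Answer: 442368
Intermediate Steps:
O(c, V) = 2*V
D(32)*O(d(-1), -4*(-2)) = (27*32**2)*(2*(-4*(-2))) = (27*1024)*(2*8) = 27648*16 = 442368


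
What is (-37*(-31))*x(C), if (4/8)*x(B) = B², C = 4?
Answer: 36704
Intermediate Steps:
x(B) = 2*B²
(-37*(-31))*x(C) = (-37*(-31))*(2*4²) = 1147*(2*16) = 1147*32 = 36704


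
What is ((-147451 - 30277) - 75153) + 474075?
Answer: 221194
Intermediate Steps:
((-147451 - 30277) - 75153) + 474075 = (-177728 - 75153) + 474075 = -252881 + 474075 = 221194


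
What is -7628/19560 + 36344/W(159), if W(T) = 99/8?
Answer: 43078439/14670 ≈ 2936.5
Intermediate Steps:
W(T) = 99/8 (W(T) = 99*(1/8) = 99/8)
-7628/19560 + 36344/W(159) = -7628/19560 + 36344/(99/8) = -7628*1/19560 + 36344*(8/99) = -1907/4890 + 26432/9 = 43078439/14670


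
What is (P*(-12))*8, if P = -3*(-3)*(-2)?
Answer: 1728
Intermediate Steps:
P = -18 (P = 9*(-2) = -18)
(P*(-12))*8 = -18*(-12)*8 = 216*8 = 1728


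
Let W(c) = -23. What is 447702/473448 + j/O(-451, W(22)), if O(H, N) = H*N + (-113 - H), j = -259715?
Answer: -19694368533/845183588 ≈ -23.302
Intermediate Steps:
O(H, N) = -113 - H + H*N
447702/473448 + j/O(-451, W(22)) = 447702/473448 - 259715/(-113 - 1*(-451) - 451*(-23)) = 447702*(1/473448) - 259715/(-113 + 451 + 10373) = 74617/78908 - 259715/10711 = -19694368533/845183588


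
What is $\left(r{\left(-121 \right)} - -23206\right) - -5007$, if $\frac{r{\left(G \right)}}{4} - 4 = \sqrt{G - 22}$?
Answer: $28229 + 4 i \sqrt{143} \approx 28229.0 + 47.833 i$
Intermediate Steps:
$r{\left(G \right)} = 16 + 4 \sqrt{-22 + G}$ ($r{\left(G \right)} = 16 + 4 \sqrt{G - 22} = 16 + 4 \sqrt{-22 + G}$)
$\left(r{\left(-121 \right)} - -23206\right) - -5007 = \left(\left(16 + 4 \sqrt{-22 - 121}\right) - -23206\right) - -5007 = \left(\left(16 + 4 \sqrt{-143}\right) + 23206\right) + 5007 = \left(\left(16 + 4 i \sqrt{143}\right) + 23206\right) + 5007 = \left(23222 + 4 i \sqrt{143}\right) + 5007 = 28229 + 4 i \sqrt{143}$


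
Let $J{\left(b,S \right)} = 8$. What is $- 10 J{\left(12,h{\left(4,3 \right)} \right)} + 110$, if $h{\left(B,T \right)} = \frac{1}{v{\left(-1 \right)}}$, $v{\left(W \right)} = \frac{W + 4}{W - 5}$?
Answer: $30$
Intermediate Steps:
$v{\left(W \right)} = \frac{4 + W}{-5 + W}$
$h{\left(B,T \right)} = -2$ ($h{\left(B,T \right)} = \frac{1}{\frac{1}{-5 - 1} \left(4 - 1\right)} = \frac{1}{\frac{1}{-6} \cdot 3} = \frac{1}{\left(- \frac{1}{6}\right) 3} = \frac{1}{- \frac{1}{2}} = -2$)
$- 10 J{\left(12,h{\left(4,3 \right)} \right)} + 110 = \left(-10\right) 8 + 110 = -80 + 110 = 30$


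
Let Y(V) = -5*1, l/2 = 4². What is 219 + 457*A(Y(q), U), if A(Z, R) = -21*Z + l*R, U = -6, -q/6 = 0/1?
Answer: -39540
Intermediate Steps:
q = 0 (q = -0/1 = -0 = -6*0 = 0)
l = 32 (l = 2*4² = 2*16 = 32)
Y(V) = -5
A(Z, R) = -21*Z + 32*R
219 + 457*A(Y(q), U) = 219 + 457*(-21*(-5) + 32*(-6)) = 219 + 457*(105 - 192) = 219 + 457*(-87) = 219 - 39759 = -39540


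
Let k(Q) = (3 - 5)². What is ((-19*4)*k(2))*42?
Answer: -12768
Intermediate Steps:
k(Q) = 4 (k(Q) = (-2)² = 4)
((-19*4)*k(2))*42 = (-19*4*4)*42 = -76*4*42 = -304*42 = -12768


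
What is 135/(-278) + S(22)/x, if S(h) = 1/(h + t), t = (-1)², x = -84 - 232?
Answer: -490729/1010252 ≈ -0.48575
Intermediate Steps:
x = -316
t = 1
S(h) = 1/(1 + h) (S(h) = 1/(h + 1) = 1/(1 + h))
135/(-278) + S(22)/x = 135/(-278) + 1/((1 + 22)*(-316)) = 135*(-1/278) - 1/316/23 = -135/278 + (1/23)*(-1/316) = -135/278 - 1/7268 = -490729/1010252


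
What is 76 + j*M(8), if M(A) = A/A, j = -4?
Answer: 72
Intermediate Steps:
M(A) = 1
76 + j*M(8) = 76 - 4*1 = 76 - 4 = 72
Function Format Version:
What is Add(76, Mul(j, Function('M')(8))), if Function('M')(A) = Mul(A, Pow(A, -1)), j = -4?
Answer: 72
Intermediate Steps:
Function('M')(A) = 1
Add(76, Mul(j, Function('M')(8))) = Add(76, Mul(-4, 1)) = Add(76, -4) = 72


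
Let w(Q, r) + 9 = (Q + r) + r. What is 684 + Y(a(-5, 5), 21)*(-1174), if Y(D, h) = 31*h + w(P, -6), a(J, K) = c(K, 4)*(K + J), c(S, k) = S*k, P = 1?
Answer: -740110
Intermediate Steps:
w(Q, r) = -9 + Q + 2*r (w(Q, r) = -9 + ((Q + r) + r) = -9 + (Q + 2*r) = -9 + Q + 2*r)
a(J, K) = 4*K*(J + K) (a(J, K) = (K*4)*(K + J) = (4*K)*(J + K) = 4*K*(J + K))
Y(D, h) = -20 + 31*h (Y(D, h) = 31*h + (-9 + 1 + 2*(-6)) = 31*h + (-9 + 1 - 12) = 31*h - 20 = -20 + 31*h)
684 + Y(a(-5, 5), 21)*(-1174) = 684 + (-20 + 31*21)*(-1174) = 684 + (-20 + 651)*(-1174) = 684 + 631*(-1174) = 684 - 740794 = -740110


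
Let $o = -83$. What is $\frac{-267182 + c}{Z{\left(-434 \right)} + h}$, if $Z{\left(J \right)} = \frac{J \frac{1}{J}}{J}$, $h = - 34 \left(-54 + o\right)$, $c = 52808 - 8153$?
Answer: $- \frac{96576718}{2021571} \approx -47.773$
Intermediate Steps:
$c = 44655$ ($c = 52808 - 8153 = 44655$)
$h = 4658$ ($h = - 34 \left(-54 - 83\right) = \left(-34\right) \left(-137\right) = 4658$)
$Z{\left(J \right)} = \frac{1}{J}$ ($Z{\left(J \right)} = 1 \frac{1}{J} = \frac{1}{J}$)
$\frac{-267182 + c}{Z{\left(-434 \right)} + h} = \frac{-267182 + 44655}{\frac{1}{-434} + 4658} = - \frac{222527}{- \frac{1}{434} + 4658} = - \frac{222527}{\frac{2021571}{434}} = \left(-222527\right) \frac{434}{2021571} = - \frac{96576718}{2021571}$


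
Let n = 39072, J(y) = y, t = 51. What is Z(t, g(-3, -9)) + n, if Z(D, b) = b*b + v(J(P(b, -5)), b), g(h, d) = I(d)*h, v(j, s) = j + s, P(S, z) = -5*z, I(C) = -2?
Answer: 39139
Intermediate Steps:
g(h, d) = -2*h
Z(D, b) = 25 + b + b**2 (Z(D, b) = b*b + (-5*(-5) + b) = b**2 + (25 + b) = 25 + b + b**2)
Z(t, g(-3, -9)) + n = (25 - 2*(-3) + (-2*(-3))**2) + 39072 = (25 + 6 + 6**2) + 39072 = (25 + 6 + 36) + 39072 = 67 + 39072 = 39139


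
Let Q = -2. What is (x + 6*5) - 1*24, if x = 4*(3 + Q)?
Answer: 10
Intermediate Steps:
x = 4 (x = 4*(3 - 2) = 4*1 = 4)
(x + 6*5) - 1*24 = (4 + 6*5) - 1*24 = (4 + 30) - 24 = 34 - 24 = 10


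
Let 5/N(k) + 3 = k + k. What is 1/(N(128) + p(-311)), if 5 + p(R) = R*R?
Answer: 253/24469153 ≈ 1.0340e-5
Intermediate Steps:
p(R) = -5 + R² (p(R) = -5 + R*R = -5 + R²)
N(k) = 5/(-3 + 2*k) (N(k) = 5/(-3 + (k + k)) = 5/(-3 + 2*k))
1/(N(128) + p(-311)) = 1/(5/(-3 + 2*128) + (-5 + (-311)²)) = 1/(5/(-3 + 256) + (-5 + 96721)) = 1/(5/253 + 96716) = 1/(24469153/253) = 253/24469153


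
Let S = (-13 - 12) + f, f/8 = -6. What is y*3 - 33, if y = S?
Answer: -252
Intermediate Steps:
f = -48 (f = 8*(-6) = -48)
S = -73 (S = (-13 - 12) - 48 = -25 - 48 = -73)
y = -73
y*3 - 33 = -73*3 - 33 = -219 - 33 = -252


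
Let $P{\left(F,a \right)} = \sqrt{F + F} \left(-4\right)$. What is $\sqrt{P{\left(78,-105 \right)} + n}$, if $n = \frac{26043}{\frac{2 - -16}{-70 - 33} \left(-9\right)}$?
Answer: $\frac{\sqrt{5364858 - 2592 \sqrt{39}}}{18} \approx 128.48$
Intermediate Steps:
$P{\left(F,a \right)} = - 4 \sqrt{2} \sqrt{F}$ ($P{\left(F,a \right)} = \sqrt{2 F} \left(-4\right) = \sqrt{2} \sqrt{F} \left(-4\right) = - 4 \sqrt{2} \sqrt{F}$)
$n = \frac{894143}{54}$ ($n = \frac{26043}{\frac{2 + 16}{-103} \left(-9\right)} = \frac{26043}{18 \left(- \frac{1}{103}\right) \left(-9\right)} = \frac{26043}{\left(- \frac{18}{103}\right) \left(-9\right)} = \frac{26043}{\frac{162}{103}} = 26043 \cdot \frac{103}{162} = \frac{894143}{54} \approx 16558.0$)
$\sqrt{P{\left(78,-105 \right)} + n} = \sqrt{- 4 \sqrt{2} \sqrt{78} + \frac{894143}{54}} = \sqrt{- 8 \sqrt{39} + \frac{894143}{54}} = \sqrt{\frac{894143}{54} - 8 \sqrt{39}}$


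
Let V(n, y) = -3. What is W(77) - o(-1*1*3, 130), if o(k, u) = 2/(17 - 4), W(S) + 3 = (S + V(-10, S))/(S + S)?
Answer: -2676/1001 ≈ -2.6733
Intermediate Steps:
W(S) = -3 + (-3 + S)/(2*S) (W(S) = -3 + (S - 3)/(S + S) = -3 + (-3 + S)/((2*S)) = -3 + (-3 + S)*(1/(2*S)) = -3 + (-3 + S)/(2*S))
o(k, u) = 2/13
W(77) - o(-1*1*3, 130) = (½)*(-3 - 5*77)/77 - 1*2/13 = (½)*(1/77)*(-3 - 385) - 2/13 = (½)*(1/77)*(-388) - 2/13 = -194/77 - 2/13 = -2676/1001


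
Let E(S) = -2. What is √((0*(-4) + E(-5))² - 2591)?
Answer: I*√2587 ≈ 50.863*I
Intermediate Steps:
√((0*(-4) + E(-5))² - 2591) = √((0*(-4) - 2)² - 2591) = √((0 - 2)² - 2591) = √((-2)² - 2591) = √(4 - 2591) = √(-2587) = I*√2587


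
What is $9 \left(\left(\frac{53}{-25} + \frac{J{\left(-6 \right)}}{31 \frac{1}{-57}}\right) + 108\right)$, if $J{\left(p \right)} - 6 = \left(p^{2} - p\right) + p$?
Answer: $\frac{199863}{775} \approx 257.89$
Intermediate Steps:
$J{\left(p \right)} = 6 + p^{2}$ ($J{\left(p \right)} = 6 + \left(\left(p^{2} - p\right) + p\right) = 6 + p^{2}$)
$9 \left(\left(\frac{53}{-25} + \frac{J{\left(-6 \right)}}{31 \frac{1}{-57}}\right) + 108\right) = 9 \left(\left(\frac{53}{-25} + \frac{6 + \left(-6\right)^{2}}{31 \frac{1}{-57}}\right) + 108\right) = 9 \left(\left(53 \left(- \frac{1}{25}\right) + \frac{6 + 36}{31 \left(- \frac{1}{57}\right)}\right) + 108\right) = 9 \left(\left(- \frac{53}{25} + \frac{42}{- \frac{31}{57}}\right) + 108\right) = 9 \left(\left(- \frac{53}{25} + 42 \left(- \frac{57}{31}\right)\right) + 108\right) = 9 \left(\left(- \frac{53}{25} - \frac{2394}{31}\right) + 108\right) = 9 \left(- \frac{61493}{775} + 108\right) = 9 \cdot \frac{22207}{775} = \frac{199863}{775}$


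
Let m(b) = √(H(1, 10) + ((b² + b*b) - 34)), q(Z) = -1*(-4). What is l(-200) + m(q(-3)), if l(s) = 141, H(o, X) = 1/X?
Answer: 141 + I*√190/10 ≈ 141.0 + 1.3784*I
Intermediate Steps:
q(Z) = 4
m(b) = √(-339/10 + 2*b²) (m(b) = √(1/10 + ((b² + b*b) - 34)) = √(⅒ + ((b² + b²) - 34)) = √(⅒ + (2*b² - 34)) = √(⅒ + (-34 + 2*b²)) = √(-339/10 + 2*b²))
l(-200) + m(q(-3)) = 141 + √(-3390 + 200*4²)/10 = 141 + √(-3390 + 200*16)/10 = 141 + √(-3390 + 3200)/10 = 141 + √(-190)/10 = 141 + (I*√190)/10 = 141 + I*√190/10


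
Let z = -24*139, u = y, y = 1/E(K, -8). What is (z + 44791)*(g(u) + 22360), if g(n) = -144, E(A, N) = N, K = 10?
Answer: 920964280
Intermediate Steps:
y = -⅛ (y = 1/(-8) = -⅛ ≈ -0.12500)
u = -⅛ ≈ -0.12500
z = -3336
(z + 44791)*(g(u) + 22360) = (-3336 + 44791)*(-144 + 22360) = 41455*22216 = 920964280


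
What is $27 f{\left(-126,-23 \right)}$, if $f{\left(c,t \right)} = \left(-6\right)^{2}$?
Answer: $972$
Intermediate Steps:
$f{\left(c,t \right)} = 36$
$27 f{\left(-126,-23 \right)} = 27 \cdot 36 = 972$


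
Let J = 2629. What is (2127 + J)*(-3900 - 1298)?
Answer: -24721688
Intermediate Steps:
(2127 + J)*(-3900 - 1298) = (2127 + 2629)*(-3900 - 1298) = 4756*(-5198) = -24721688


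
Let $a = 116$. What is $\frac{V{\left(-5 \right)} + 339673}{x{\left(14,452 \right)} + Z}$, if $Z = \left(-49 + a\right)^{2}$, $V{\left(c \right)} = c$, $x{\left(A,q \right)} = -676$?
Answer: $\frac{339668}{3813} \approx 89.082$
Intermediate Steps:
$Z = 4489$ ($Z = \left(-49 + 116\right)^{2} = 67^{2} = 4489$)
$\frac{V{\left(-5 \right)} + 339673}{x{\left(14,452 \right)} + Z} = \frac{-5 + 339673}{-676 + 4489} = \frac{339668}{3813}$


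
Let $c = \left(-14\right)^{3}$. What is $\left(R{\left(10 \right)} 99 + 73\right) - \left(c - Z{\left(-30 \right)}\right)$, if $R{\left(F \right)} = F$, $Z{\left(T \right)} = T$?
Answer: $3777$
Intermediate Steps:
$c = -2744$
$\left(R{\left(10 \right)} 99 + 73\right) - \left(c - Z{\left(-30 \right)}\right) = \left(10 \cdot 99 + 73\right) - \left(-2744 - -30\right) = \left(990 + 73\right) - \left(-2744 + 30\right) = 1063 - -2714 = 1063 + 2714 = 3777$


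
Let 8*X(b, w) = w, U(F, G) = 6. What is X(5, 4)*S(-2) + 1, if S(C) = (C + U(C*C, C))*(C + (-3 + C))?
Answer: -13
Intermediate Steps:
X(b, w) = w/8
S(C) = (-3 + 2*C)*(6 + C) (S(C) = (C + 6)*(C + (-3 + C)) = (6 + C)*(-3 + 2*C) = (-3 + 2*C)*(6 + C))
X(5, 4)*S(-2) + 1 = ((⅛)*4)*(-18 + 2*(-2)² + 9*(-2)) + 1 = (-18 + 2*4 - 18)/2 + 1 = (-18 + 8 - 18)/2 + 1 = (½)*(-28) + 1 = -14 + 1 = -13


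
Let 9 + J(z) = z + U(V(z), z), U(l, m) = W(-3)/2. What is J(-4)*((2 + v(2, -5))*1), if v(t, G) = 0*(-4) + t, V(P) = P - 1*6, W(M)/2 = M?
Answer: -64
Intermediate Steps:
W(M) = 2*M
V(P) = -6 + P (V(P) = P - 6 = -6 + P)
v(t, G) = t (v(t, G) = 0 + t = t)
U(l, m) = -3 (U(l, m) = (2*(-3))/2 = -6*1/2 = -3)
J(z) = -12 + z (J(z) = -9 + (z - 3) = -9 + (-3 + z) = -12 + z)
J(-4)*((2 + v(2, -5))*1) = (-12 - 4)*((2 + 2)*1) = -64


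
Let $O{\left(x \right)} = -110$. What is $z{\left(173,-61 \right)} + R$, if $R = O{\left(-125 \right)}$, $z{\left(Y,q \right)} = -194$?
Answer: $-304$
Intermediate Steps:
$R = -110$
$z{\left(173,-61 \right)} + R = -194 - 110 = -304$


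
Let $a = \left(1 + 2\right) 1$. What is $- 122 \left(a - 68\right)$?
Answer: $7930$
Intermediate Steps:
$a = 3$ ($a = 3 \cdot 1 = 3$)
$- 122 \left(a - 68\right) = - 122 \left(3 - 68\right) = \left(-122\right) \left(-65\right) = 7930$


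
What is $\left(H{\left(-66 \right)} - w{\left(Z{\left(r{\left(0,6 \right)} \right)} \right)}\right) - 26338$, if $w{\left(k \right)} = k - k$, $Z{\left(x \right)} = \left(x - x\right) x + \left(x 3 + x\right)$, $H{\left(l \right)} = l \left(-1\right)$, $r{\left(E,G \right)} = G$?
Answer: $-26272$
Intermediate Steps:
$H{\left(l \right)} = - l$
$Z{\left(x \right)} = 4 x$ ($Z{\left(x \right)} = 0 x + \left(3 x + x\right) = 0 + 4 x = 4 x$)
$w{\left(k \right)} = 0$
$\left(H{\left(-66 \right)} - w{\left(Z{\left(r{\left(0,6 \right)} \right)} \right)}\right) - 26338 = \left(\left(-1\right) \left(-66\right) - 0\right) - 26338 = \left(66 + 0\right) - 26338 = 66 - 26338 = -26272$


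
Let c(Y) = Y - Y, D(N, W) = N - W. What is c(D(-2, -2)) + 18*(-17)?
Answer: -306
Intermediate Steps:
c(Y) = 0
c(D(-2, -2)) + 18*(-17) = 0 + 18*(-17) = 0 - 306 = -306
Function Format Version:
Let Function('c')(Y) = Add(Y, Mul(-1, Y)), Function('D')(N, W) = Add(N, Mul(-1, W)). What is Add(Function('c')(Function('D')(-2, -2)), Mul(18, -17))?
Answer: -306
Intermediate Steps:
Function('c')(Y) = 0
Add(Function('c')(Function('D')(-2, -2)), Mul(18, -17)) = Add(0, Mul(18, -17)) = Add(0, -306) = -306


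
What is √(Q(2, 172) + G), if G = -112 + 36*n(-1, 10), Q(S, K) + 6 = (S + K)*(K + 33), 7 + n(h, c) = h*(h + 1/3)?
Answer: 2*√8831 ≈ 187.95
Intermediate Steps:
n(h, c) = -7 + h*(⅓ + h) (n(h, c) = -7 + h*(h + 1/3) = -7 + h*(h + ⅓) = -7 + h*(⅓ + h))
Q(S, K) = -6 + (33 + K)*(K + S) (Q(S, K) = -6 + (S + K)*(K + 33) = -6 + (K + S)*(33 + K) = -6 + (33 + K)*(K + S))
G = -340 (G = -112 + 36*(-7 + (-1)² + (⅓)*(-1)) = -112 + 36*(-7 + 1 - ⅓) = -112 + 36*(-19/3) = -112 - 228 = -340)
√(Q(2, 172) + G) = √((-6 + 172² + 33*172 + 33*2 + 172*2) - 340) = √((-6 + 29584 + 5676 + 66 + 344) - 340) = √(35664 - 340) = √35324 = 2*√8831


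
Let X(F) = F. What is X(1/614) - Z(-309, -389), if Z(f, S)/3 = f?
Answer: 569179/614 ≈ 927.00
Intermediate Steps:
Z(f, S) = 3*f
X(1/614) - Z(-309, -389) = 1/614 - 3*(-309) = 1/614 - 1*(-927) = 1/614 + 927 = 569179/614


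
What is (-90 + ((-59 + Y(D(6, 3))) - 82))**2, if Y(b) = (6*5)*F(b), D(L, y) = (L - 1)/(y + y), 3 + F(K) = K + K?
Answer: 73441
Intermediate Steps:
F(K) = -3 + 2*K (F(K) = -3 + (K + K) = -3 + 2*K)
D(L, y) = (-1 + L)/(2*y) (D(L, y) = (-1 + L)/((2*y)) = (-1 + L)*(1/(2*y)) = (-1 + L)/(2*y))
Y(b) = -90 + 60*b (Y(b) = (6*5)*(-3 + 2*b) = 30*(-3 + 2*b) = -90 + 60*b)
(-90 + ((-59 + Y(D(6, 3))) - 82))**2 = (-90 + ((-59 + (-90 + 60*((1/2)*(-1 + 6)/3))) - 82))**2 = (-90 + ((-59 + (-90 + 60*((1/2)*(1/3)*5))) - 82))**2 = (-90 + ((-59 + (-90 + 60*(5/6))) - 82))**2 = (-90 + ((-59 + (-90 + 50)) - 82))**2 = (-90 + ((-59 - 40) - 82))**2 = (-90 + (-99 - 82))**2 = (-90 - 181)**2 = (-271)**2 = 73441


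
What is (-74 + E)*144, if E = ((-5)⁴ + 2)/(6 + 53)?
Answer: -538416/59 ≈ -9125.7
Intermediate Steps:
E = 627/59 (E = (625 + 2)/59 = 627*(1/59) = 627/59 ≈ 10.627)
(-74 + E)*144 = (-74 + 627/59)*144 = -3739/59*144 = -538416/59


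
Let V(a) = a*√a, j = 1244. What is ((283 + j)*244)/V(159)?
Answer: 124196*√159/8427 ≈ 185.84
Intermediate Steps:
V(a) = a^(3/2)
((283 + j)*244)/V(159) = ((283 + 1244)*244)/(159^(3/2)) = (1527*244)/((159*√159)) = 372588*(√159/25281) = 124196*√159/8427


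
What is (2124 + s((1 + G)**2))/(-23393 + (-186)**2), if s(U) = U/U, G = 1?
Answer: 125/659 ≈ 0.18968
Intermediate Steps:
s(U) = 1
(2124 + s((1 + G)**2))/(-23393 + (-186)**2) = (2124 + 1)/(-23393 + (-186)**2) = 2125/(-23393 + 34596) = 2125/11203 = 2125*(1/11203) = 125/659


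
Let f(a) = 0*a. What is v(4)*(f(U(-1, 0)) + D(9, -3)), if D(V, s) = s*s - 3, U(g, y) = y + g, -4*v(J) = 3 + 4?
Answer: -21/2 ≈ -10.500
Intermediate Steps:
v(J) = -7/4 (v(J) = -(3 + 4)/4 = -1/4*7 = -7/4)
U(g, y) = g + y
D(V, s) = -3 + s**2 (D(V, s) = s**2 - 3 = -3 + s**2)
f(a) = 0
v(4)*(f(U(-1, 0)) + D(9, -3)) = -7*(0 + (-3 + (-3)**2))/4 = -7*(0 + (-3 + 9))/4 = -7*(0 + 6)/4 = -7/4*6 = -21/2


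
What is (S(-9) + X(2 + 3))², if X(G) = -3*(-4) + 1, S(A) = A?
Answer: 16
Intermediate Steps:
X(G) = 13 (X(G) = 12 + 1 = 13)
(S(-9) + X(2 + 3))² = (-9 + 13)² = 4² = 16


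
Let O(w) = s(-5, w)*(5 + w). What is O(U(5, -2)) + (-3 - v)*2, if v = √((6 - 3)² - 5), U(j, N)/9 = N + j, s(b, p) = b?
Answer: -170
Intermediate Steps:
U(j, N) = 9*N + 9*j (U(j, N) = 9*(N + j) = 9*N + 9*j)
v = 2 (v = √(3² - 5) = √(9 - 5) = √4 = 2)
O(w) = -25 - 5*w (O(w) = -5*(5 + w) = -25 - 5*w)
O(U(5, -2)) + (-3 - v)*2 = (-25 - 5*(9*(-2) + 9*5)) + (-3 - 1*2)*2 = (-25 - 5*(-18 + 45)) + (-3 - 2)*2 = (-25 - 5*27) - 5*2 = (-25 - 135) - 10 = -160 - 10 = -170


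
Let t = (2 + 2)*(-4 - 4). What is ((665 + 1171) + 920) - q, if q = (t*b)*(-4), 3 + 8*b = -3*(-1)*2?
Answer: 2708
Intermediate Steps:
t = -32 (t = 4*(-8) = -32)
b = 3/8 (b = -3/8 + (-3*(-1)*2)/8 = -3/8 + (3*2)/8 = -3/8 + (1/8)*6 = -3/8 + 3/4 = 3/8 ≈ 0.37500)
q = 48 (q = -32*3/8*(-4) = -12*(-4) = 48)
((665 + 1171) + 920) - q = ((665 + 1171) + 920) - 1*48 = (1836 + 920) - 48 = 2756 - 48 = 2708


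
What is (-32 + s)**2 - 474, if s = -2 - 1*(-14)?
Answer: -74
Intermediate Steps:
s = 12 (s = -2 + 14 = 12)
(-32 + s)**2 - 474 = (-32 + 12)**2 - 474 = (-20)**2 - 474 = 400 - 474 = -74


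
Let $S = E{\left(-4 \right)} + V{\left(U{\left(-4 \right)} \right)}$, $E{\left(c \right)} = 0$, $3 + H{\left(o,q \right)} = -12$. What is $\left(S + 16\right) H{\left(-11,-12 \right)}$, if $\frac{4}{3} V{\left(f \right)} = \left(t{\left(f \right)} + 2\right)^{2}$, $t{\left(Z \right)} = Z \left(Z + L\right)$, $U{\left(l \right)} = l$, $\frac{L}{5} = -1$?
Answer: $-16485$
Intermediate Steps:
$L = -5$ ($L = 5 \left(-1\right) = -5$)
$H{\left(o,q \right)} = -15$ ($H{\left(o,q \right)} = -3 - 12 = -15$)
$t{\left(Z \right)} = Z \left(-5 + Z\right)$ ($t{\left(Z \right)} = Z \left(Z - 5\right) = Z \left(-5 + Z\right)$)
$V{\left(f \right)} = \frac{3 \left(2 + f \left(-5 + f\right)\right)^{2}}{4}$ ($V{\left(f \right)} = \frac{3 \left(f \left(-5 + f\right) + 2\right)^{2}}{4} = \frac{3 \left(2 + f \left(-5 + f\right)\right)^{2}}{4}$)
$S = 1083$ ($S = 0 + \frac{3 \left(2 - 4 \left(-5 - 4\right)\right)^{2}}{4} = 0 + \frac{3 \left(2 - -36\right)^{2}}{4} = 0 + \frac{3 \left(2 + 36\right)^{2}}{4} = 0 + \frac{3 \cdot 38^{2}}{4} = 0 + \frac{3}{4} \cdot 1444 = 0 + 1083 = 1083$)
$\left(S + 16\right) H{\left(-11,-12 \right)} = \left(1083 + 16\right) \left(-15\right) = 1099 \left(-15\right) = -16485$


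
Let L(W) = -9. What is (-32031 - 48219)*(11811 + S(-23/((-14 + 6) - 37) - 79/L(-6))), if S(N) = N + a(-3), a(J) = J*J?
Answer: -2847901300/3 ≈ -9.4930e+8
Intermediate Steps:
a(J) = J**2
S(N) = 9 + N (S(N) = N + (-3)**2 = N + 9 = 9 + N)
(-32031 - 48219)*(11811 + S(-23/((-14 + 6) - 37) - 79/L(-6))) = (-32031 - 48219)*(11811 + (9 + (-23/((-14 + 6) - 37) - 79/(-9)))) = -80250*(11811 + (9 + (-23/(-8 - 37) - 79*(-1/9)))) = -80250*(11811 + (9 + (-23/(-45) + 79/9))) = -80250*(11811 + (9 + (-23*(-1/45) + 79/9))) = -80250*(11811 + (9 + (23/45 + 79/9))) = -80250*(11811 + (9 + 418/45)) = -80250*(11811 + 823/45) = -80250*532318/45 = -2847901300/3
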